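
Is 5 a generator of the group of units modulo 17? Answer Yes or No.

Yes

φ(17) = 17 − 1 = 16 = 2^4.
It suffices to check that the order of 5 is not a proper divisor of 16: compute 5^(16/q) for q ∈ {2}.
5^8 ≡ 16 (mod 17)  [q = 2: ≢ 1 ✓]
None equal 1, so ord_17(5) = 16: 5 is a primitive root.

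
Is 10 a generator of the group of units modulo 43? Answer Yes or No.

φ(43) = 43 − 1 = 42 = 2 · 3 · 7.
Test 10^(42/q) mod 43 for each prime factor q of 42:
10^21 ≡ 1 (mod 43)  [q = 2: ≡ 1 ✗]
10^14 ≡ 36 (mod 43)  [q = 3: ≢ 1 ✓]
10^6 ≡ 35 (mod 43)  [q = 7: ≢ 1 ✓]
Since 10^21 ≡ 1, the order of 10 divides 21 < 42, so 10 is not a primitive root.

No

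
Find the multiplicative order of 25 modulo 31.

3

The order of 25 must divide φ(31) = 31 − 1 = 30 = 2 · 3 · 5.
Divisors of 30: 1, 2, 3, 5, 6, 10, 15, 30.
Compute 25^d (mod 31) for the divisors d until we hit 1:
25^1 ≡ 25
25^2 ≡ 5
25^3 ≡ 1
Therefore the multiplicative order of 25 modulo 31 is 3.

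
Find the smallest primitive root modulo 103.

5

φ(103) = 103 − 1 = 102 = 2 · 3 · 17.
g is a primitive root iff g^(102/q) ≢ 1 (mod 103) for each prime q ∈ {2, 3, 17}.
g = 2: 2^51 ≡ 1 — hits 1, so not a primitive root.
g = 3: 3^51 ≡ 102; 3^34 ≡ 1 — hits 1, so not a primitive root.
g = 4: 4^51 ≡ 1 — hits 1, so not a primitive root.
g = 5: 5^51 ≡ 102; 5^34 ≡ 56; 5^6 ≡ 72 — none is 1, so 5 is a primitive root.
Hence the least primitive root of 103 is 5.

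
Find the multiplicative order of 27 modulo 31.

10

The order of 27 must divide φ(31) = 31 − 1 = 30 = 2 · 3 · 5.
Divisors of 30: 1, 2, 3, 5, 6, 10, 15, 30.
Compute 27^d (mod 31) for the divisors d until we hit 1:
27^1 ≡ 27 (mod 31)
27^2 ≡ 16 (mod 31)
27^3 ≡ 29 (mod 31)
27^5 ≡ 30 (mod 31)
27^6 ≡ 4 (mod 31)
27^10 ≡ 1 (mod 31) ✓
The smallest such exponent is 10, so the order of 27 is 10.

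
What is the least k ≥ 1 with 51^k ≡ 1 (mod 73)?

8

By Lagrange's theorem, ord_73(51) divides φ(73) = 73 − 1 = 72 = 2^3 · 3^2.
Divisors of 72: 1, 2, 3, 4, 6, 8, 9, 12, 18, 24, 36, 72.
Test each divisor d:
51^1 ≡ 51 (mod 73)
51^2 ≡ 46 (mod 73)
51^3 ≡ 10 (mod 73)
51^4 ≡ 72 (mod 73)
51^6 ≡ 27 (mod 73)
51^8 ≡ 1 (mod 73) ✓
So ord_73(51) = 8.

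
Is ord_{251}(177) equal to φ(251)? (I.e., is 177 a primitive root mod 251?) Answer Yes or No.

Yes

φ(251) = 251 − 1 = 250 = 2 · 5^3.
Test 177^(250/q) mod 251 for each prime factor q of 250:
177^125 ≡ 250 (mod 251)  [q = 2: ≢ 1 ✓]
177^50 ≡ 20 (mod 251)  [q = 5: ≢ 1 ✓]
Every test exponent gives a nontrivial residue, hence 177 generates the full group.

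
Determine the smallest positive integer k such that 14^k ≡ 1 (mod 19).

18

The order of 14 must divide φ(19) = 19 − 1 = 18 = 2 · 3^2.
Divisors of 18: 1, 2, 3, 6, 9, 18.
Check 14^d mod 19 for each divisor in increasing order:
14^1 ≡ 14 (mod 19)
14^2 ≡ 6 (mod 19)
14^3 ≡ 8 (mod 19)
14^6 ≡ 7 (mod 19)
14^9 ≡ 18 (mod 19)
14^18 ≡ 1 (mod 19) ✓
So ord_19(14) = 18.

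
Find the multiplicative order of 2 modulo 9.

6

Since 2 ∈ (Z/9Z)^×, its order divides φ(9) = φ(3^2) = 3·(3−1) = 6 = 2 · 3.
Divisors of 6: 1, 2, 3, 6.
Check 2^d mod 9 for each divisor in increasing order:
2^1 ≡ 2
2^2 ≡ 4
2^3 ≡ 8
2^6 ≡ 1
The smallest such exponent is 6, so the order of 2 is 6.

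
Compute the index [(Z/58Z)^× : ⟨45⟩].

Since 45 ∈ (Z/58Z)^×, its order divides φ(58) = φ(2)·φ(29) = 1·28 = 28 = 2^2 · 7.
Divisors of 28: 1, 2, 4, 7, 14, 28.
Evaluate successive powers at the divisors of 28:
45^1 ≡ 45
45^2 ≡ 53
45^4 ≡ 25
45^7 ≡ 1
The order of 45 is 7, so the subgroup it generates has 7 elements.
The index is φ(58) / ord(45) = 28 / 7 = 4.

4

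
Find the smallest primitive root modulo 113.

3

φ(113) = 113 − 1 = 112 = 2^4 · 7.
Test candidates g = 2, 3, … against the prime factors q ∈ {2, 7} of φ(113): g is a generator iff g^(112/q) ≢ 1 for every such q.
g = 2: 2^56 ≡ 1 — hits 1, so not a primitive root.
g = 3: 3^56 ≡ 112; 3^16 ≡ 49 — none is 1, so 3 is a primitive root.
Hence the least primitive root of 113 is 3.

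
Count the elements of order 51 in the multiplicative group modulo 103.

32

φ(103) = 103 − 1 = 102 = 2 · 3 · 17.
In a cyclic group of order 102, there are φ(d) elements of order d for each divisor d of 102, and zero for non-divisors.
51 = 3 · 17 divides 102, and φ(51) = 32.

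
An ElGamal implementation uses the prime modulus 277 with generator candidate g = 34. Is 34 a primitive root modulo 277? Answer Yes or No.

φ(277) = 277 − 1 = 276 = 2^2 · 3 · 23.
It suffices to check that the order of 34 is not a proper divisor of 276: compute 34^(276/q) for q ∈ {2, 3, 23}.
34^138 ≡ 1 (mod 277)  [q = 2: ≡ 1 ✗]
34^92 ≡ 116 (mod 277)  [q = 3: ≢ 1 ✓]
34^12 ≡ 52 (mod 277)  [q = 23: ≢ 1 ✓]
34^138 ≡ 1 shows ord(34) | 138, strictly less than φ(277); not a primitive root.

No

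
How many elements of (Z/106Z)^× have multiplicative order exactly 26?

12

φ(106) = φ(2)·φ(53) = 1·52 = 52 = 2^2 · 13.
In a cyclic group of order 52, there are φ(d) elements of order d for each divisor d of 52, and zero for non-divisors.
26 = 2 · 13 divides 52, and φ(26) = 12.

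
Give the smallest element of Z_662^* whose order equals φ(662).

3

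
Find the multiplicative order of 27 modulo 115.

44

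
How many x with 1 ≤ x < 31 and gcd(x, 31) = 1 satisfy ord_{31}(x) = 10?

4

φ(31) = 31 − 1 = 30 = 2 · 3 · 5.
(Z/31Z)^× is cyclic (|G| = 30); a cyclic group of order m has exactly φ(d) elements of each order d | m, and none otherwise.
10 = 2 · 5 divides 30, and φ(10) = 4.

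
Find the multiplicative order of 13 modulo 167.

ord(13) | φ(167) = 167 − 1 = 166 = 2 · 83.
Divisors of 166: 1, 2, 83, 166.
Compute 13^d (mod 167) for the divisors d until we hit 1:
13^1 ≡ 13
13^2 ≡ 2
13^83 ≡ 166
13^166 ≡ 1
Hence ord(13) = 166.

166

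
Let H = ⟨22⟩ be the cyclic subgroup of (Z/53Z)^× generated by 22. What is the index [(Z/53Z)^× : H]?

1

Since 22 ∈ (Z/53Z)^×, its order divides φ(53) = 53 − 1 = 52 = 2^2 · 13.
Divisors of 52: 1, 2, 4, 13, 26, 52.
Test each divisor d:
22^1 ≡ 22
22^2 ≡ 7
22^4 ≡ 49
22^13 ≡ 23
22^26 ≡ 52
22^52 ≡ 1
The order of 22 is 52, so the subgroup it generates has 52 elements.
The index is φ(53) / ord(22) = 52 / 52 = 1.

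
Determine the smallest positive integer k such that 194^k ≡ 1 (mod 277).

69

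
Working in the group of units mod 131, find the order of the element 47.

By Lagrange's theorem, ord_131(47) divides φ(131) = 131 − 1 = 130 = 2 · 5 · 13.
Divisors of 130: 1, 2, 5, 10, 13, 26, 65, 130.
Compute 47^d (mod 131) for the divisors d until we hit 1:
47^1 ≡ 47
47^2 ≡ 113
47^5 ≡ 32
47^10 ≡ 107
47^13 ≡ 130
47^26 ≡ 1
The smallest such exponent is 26, so the order of 47 is 26.

26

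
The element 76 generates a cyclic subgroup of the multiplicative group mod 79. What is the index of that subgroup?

2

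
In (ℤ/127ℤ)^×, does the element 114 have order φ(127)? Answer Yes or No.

Yes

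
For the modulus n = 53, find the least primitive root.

φ(53) = 53 − 1 = 52 = 2^2 · 13.
g is a primitive root iff g^(52/q) ≢ 1 (mod 53) for each prime q ∈ {2, 13}.
g = 2: 2^26 ≡ 52; 2^4 ≡ 16 — none is 1, so 2 is a primitive root.
So 2 is the smallest generator of (Z/53Z)^×.

2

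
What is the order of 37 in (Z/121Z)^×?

55

ord(37) | φ(121) = φ(11^2) = 11·(11−1) = 110 = 2 · 5 · 11.
Divisors of 110: 1, 2, 5, 10, 11, 22, 55, 110.
Compute 37^d (mod 121) for the divisors d until we hit 1:
37^1 ≡ 37 (mod 121)
37^2 ≡ 38 (mod 121)
37^5 ≡ 67 (mod 121)
37^10 ≡ 12 (mod 121)
37^11 ≡ 81 (mod 121)
37^22 ≡ 27 (mod 121)
37^55 ≡ 1 (mod 121) ✓
So ord_121(37) = 55.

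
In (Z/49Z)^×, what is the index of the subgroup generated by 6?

3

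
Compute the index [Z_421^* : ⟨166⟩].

The order of 166 must divide φ(421) = 421 − 1 = 420 = 2^2 · 3 · 5 · 7.
Divisors of 420: 1, 2, 3, 4, 5, 6, 7, 10, 12, 14, 15, 20, 21, 28, 30, 35, 42, 60, 70, 84, 105, 140, 210, 420.
Evaluate successive powers at the divisors of 420:
166^1 ≡ 166 (mod 421)
166^2 ≡ 191 (mod 421)
166^3 ≡ 131 (mod 421)
166^4 ≡ 275 (mod 421)
166^5 ≡ 182 (mod 421)
166^6 ≡ 321 (mod 421)
166^7 ≡ 240 (mod 421)
166^10 ≡ 286 (mod 421)
166^12 ≡ 317 (mod 421)
166^14 ≡ 344 (mod 421)
166^15 ≡ 269 (mod 421)
166^20 ≡ 122 (mod 421)
166^21 ≡ 44 (mod 421)
166^28 ≡ 35 (mod 421)
166^30 ≡ 370 (mod 421)
166^35 ≡ 401 (mod 421)
166^42 ≡ 252 (mod 421)
166^60 ≡ 75 (mod 421)
166^70 ≡ 400 (mod 421)
166^84 ≡ 354 (mod 421)
166^105 ≡ 420 (mod 421)
166^140 ≡ 20 (mod 421)
166^210 ≡ 1 (mod 421) ✓
So ord_421(166) = 210, hence |⟨166⟩| = 210.
Index = |(Z/421Z)^×| / |⟨166⟩| = 420 / 210 = 2.

2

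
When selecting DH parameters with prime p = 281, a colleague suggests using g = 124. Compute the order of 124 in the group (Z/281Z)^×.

28

Since 124 ∈ (Z/281Z)^×, its order divides φ(281) = 281 − 1 = 280 = 2^3 · 5 · 7.
Divisors of 280: 1, 2, 4, 5, 7, 8, 10, 14, 20, 28, 35, 40, 56, 70, 140, 280.
Test each divisor d:
124^1 ≡ 124 (mod 281)
124^2 ≡ 202 (mod 281)
124^4 ≡ 59 (mod 281)
124^5 ≡ 10 (mod 281)
124^7 ≡ 53 (mod 281)
124^8 ≡ 109 (mod 281)
124^10 ≡ 100 (mod 281)
124^14 ≡ 280 (mod 281)
124^20 ≡ 165 (mod 281)
124^28 ≡ 1 (mod 281) ✓
Therefore the multiplicative order of 124 modulo 281 is 28.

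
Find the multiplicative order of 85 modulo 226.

14

By Lagrange's theorem, ord_226(85) divides φ(226) = φ(2)·φ(113) = 1·112 = 112 = 2^4 · 7.
Divisors of 112: 1, 2, 4, 7, 8, 14, 16, 28, 56, 112.
Compute 85^d (mod 226) for the divisors d until we hit 1:
85^1 ≡ 85 (mod 226)
85^2 ≡ 219 (mod 226)
85^4 ≡ 49 (mod 226)
85^7 ≡ 225 (mod 226)
85^8 ≡ 141 (mod 226)
85^14 ≡ 1 (mod 226) ✓
So ord_226(85) = 14.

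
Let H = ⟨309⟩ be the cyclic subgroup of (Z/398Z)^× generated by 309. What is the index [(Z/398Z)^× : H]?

The order of 309 must divide φ(398) = φ(2)·φ(199) = 1·198 = 198 = 2 · 3^2 · 11.
Divisors of 198: 1, 2, 3, 6, 9, 11, 18, 22, 33, 66, 99, 198.
Evaluate successive powers at the divisors of 198:
309^1 ≡ 309 (mod 398)
309^2 ≡ 359 (mod 398)
309^3 ≡ 287 (mod 398)
309^6 ≡ 381 (mod 398)
309^9 ≡ 295 (mod 398)
309^11 ≡ 37 (mod 398)
309^18 ≡ 261 (mod 398)
309^22 ≡ 175 (mod 398)
309^33 ≡ 107 (mod 398)
309^66 ≡ 305 (mod 398)
309^99 ≡ 397 (mod 398)
309^198 ≡ 1 (mod 398) ✓
The order of 309 is 198, so the subgroup it generates has 198 elements.
The index is φ(398) / ord(309) = 198 / 198 = 1.

1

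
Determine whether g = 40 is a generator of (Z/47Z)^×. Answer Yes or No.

Yes

φ(47) = 47 − 1 = 46 = 2 · 23.
Test 40^(46/q) mod 47 for each prime factor q of 46:
40^23 ≡ 46 (mod 47)  [q = 2: ≢ 1 ✓]
40^2 ≡ 2 (mod 47)  [q = 23: ≢ 1 ✓]
None equal 1, so ord_47(40) = 46: 40 is a primitive root.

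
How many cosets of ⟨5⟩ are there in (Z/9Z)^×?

1

Since 5 ∈ (Z/9Z)^×, its order divides φ(9) = φ(3^2) = 3·(3−1) = 6 = 2 · 3.
Divisors of 6: 1, 2, 3, 6.
Check 5^d mod 9 for each divisor in increasing order:
5^1 ≡ 5
5^2 ≡ 7
5^3 ≡ 8
5^6 ≡ 1
So ord_9(5) = 6, hence |⟨5⟩| = 6.
[(Z/9Z)^× : ⟨5⟩] = 6/6 = 1.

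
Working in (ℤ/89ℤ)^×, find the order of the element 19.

Since 19 ∈ (Z/89Z)^×, its order divides φ(89) = 89 − 1 = 88 = 2^3 · 11.
Divisors of 88: 1, 2, 4, 8, 11, 22, 44, 88.
Test each divisor d:
19^1 ≡ 19 (mod 89)
19^2 ≡ 5 (mod 89)
19^4 ≡ 25 (mod 89)
19^8 ≡ 2 (mod 89)
19^11 ≡ 12 (mod 89)
19^22 ≡ 55 (mod 89)
19^44 ≡ 88 (mod 89)
19^88 ≡ 1 (mod 89) ✓
Hence ord(19) = 88.

88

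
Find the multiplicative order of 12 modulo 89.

The order of 12 must divide φ(89) = 89 − 1 = 88 = 2^3 · 11.
Divisors of 88: 1, 2, 4, 8, 11, 22, 44, 88.
Evaluate successive powers at the divisors of 88:
12^1 ≡ 12
12^2 ≡ 55
12^4 ≡ 88
12^8 ≡ 1
Hence ord(12) = 8.

8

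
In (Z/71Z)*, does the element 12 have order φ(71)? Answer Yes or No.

φ(71) = 71 − 1 = 70 = 2 · 5 · 7.
12 is a primitive root mod 71 iff 12^(φ(71)/q) ≢ 1 for every prime q | φ(71), i.e. q ∈ {2, 5, 7}.
12^35 ≡ 1 (mod 71)  [q = 2: ≡ 1 ✗]
12^14 ≡ 57 (mod 71)  [q = 5: ≢ 1 ✓]
12^10 ≡ 32 (mod 71)  [q = 7: ≢ 1 ✓]
The check at q = 2 fails, so 12 generates a proper subgroup.

No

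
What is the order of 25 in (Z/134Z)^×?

ord(25) | φ(134) = φ(2)·φ(67) = 1·66 = 66 = 2 · 3 · 11.
Divisors of 66: 1, 2, 3, 6, 11, 22, 33, 66.
Evaluate successive powers at the divisors of 66:
25^1 ≡ 25
25^2 ≡ 89
25^3 ≡ 81
25^6 ≡ 129
25^11 ≡ 1
The smallest such exponent is 11, so the order of 25 is 11.

11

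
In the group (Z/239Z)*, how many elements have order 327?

0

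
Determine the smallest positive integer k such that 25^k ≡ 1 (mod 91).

By Lagrange's theorem, ord_91(25) divides φ(91) = φ(7·13) = (7−1)·(13−1) = 6·12 = 72 = 2^3 · 3^2.
Divisors of 72: 1, 2, 3, 4, 6, 8, 9, 12, 18, 24, 36, 72.
Check 25^d mod 91 for each divisor in increasing order:
25^1 ≡ 25
25^2 ≡ 79
25^3 ≡ 64
25^4 ≡ 53
25^6 ≡ 1
Hence ord(25) = 6.

6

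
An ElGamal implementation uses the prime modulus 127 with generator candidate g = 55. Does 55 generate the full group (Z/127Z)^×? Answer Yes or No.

φ(127) = 127 − 1 = 126 = 2 · 3^2 · 7.
An element g generates (Z/127Z)^× iff g^(126/q) ≢ 1 (mod 127) for each prime q ∈ {2, 3, 7}.
55^63 ≡ 126 (mod 127)  [q = 2: ≢ 1 ✓]
55^42 ≡ 19 (mod 127)  [q = 3: ≢ 1 ✓]
55^18 ≡ 4 (mod 127)  [q = 7: ≢ 1 ✓]
All checks pass, so 55 has order 126 and is a primitive root modulo 127.

Yes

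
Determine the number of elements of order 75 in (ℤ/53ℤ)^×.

φ(53) = 53 − 1 = 52 = 2^2 · 13.
Since (Z/53Z)^× is cyclic of order 52, the number of elements of order d is φ(d) when d | 52 and 0 otherwise.
75 does not divide 52, so no element of (Z/53Z)^× has order 75.

0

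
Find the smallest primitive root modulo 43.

φ(43) = 43 − 1 = 42 = 2 · 3 · 7.
Test candidates g = 2, 3, … against the prime factors q ∈ {2, 3, 7} of φ(43): g is a generator iff g^(42/q) ≢ 1 for every such q.
g = 2: 2^21 ≡ 42; 2^14 ≡ 1 — hits 1, so not a primitive root.
g = 3: 3^21 ≡ 42; 3^14 ≡ 36; 3^6 ≡ 41 — none is 1, so 3 is a primitive root.
So 3 is the smallest generator of (Z/43Z)^×.

3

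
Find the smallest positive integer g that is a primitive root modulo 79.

3

φ(79) = 79 − 1 = 78 = 2 · 3 · 13.
g is a primitive root iff g^(78/q) ≢ 1 (mod 79) for each prime q ∈ {2, 3, 13}.
g = 2: 2^39 ≡ 1 — hits 1, so not a primitive root.
g = 3: 3^39 ≡ 78; 3^26 ≡ 23; 3^6 ≡ 18 — none is 1, so 3 is a primitive root.
Hence the least primitive root of 79 is 3.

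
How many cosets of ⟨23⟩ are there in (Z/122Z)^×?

3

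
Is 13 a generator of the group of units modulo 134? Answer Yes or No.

φ(134) = φ(2)·φ(67) = 1·66 = 66 = 2 · 3 · 11.
It suffices to check that the order of 13 is not a proper divisor of 66: compute 13^(66/q) for q ∈ {2, 3, 11}.
13^33 ≡ 133 (mod 134)  [q = 2: ≢ 1 ✓]
13^22 ≡ 37 (mod 134)  [q = 3: ≢ 1 ✓]
13^6 ≡ 129 (mod 134)  [q = 11: ≢ 1 ✓]
Every test exponent gives a nontrivial residue, hence 13 generates the full group.

Yes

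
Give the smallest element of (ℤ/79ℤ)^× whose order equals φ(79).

3

φ(79) = 79 − 1 = 78 = 2 · 3 · 13.
Test candidates g = 2, 3, … against the prime factors q ∈ {2, 3, 13} of φ(79): g is a generator iff g^(78/q) ≢ 1 for every such q.
g = 2: 2^39 ≡ 1 — hits 1, so not a primitive root.
g = 3: 3^39 ≡ 78; 3^26 ≡ 23; 3^6 ≡ 18 — none is 1, so 3 is a primitive root.
Hence the least primitive root of 79 is 3.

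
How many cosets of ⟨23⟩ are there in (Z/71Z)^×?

Since 23 ∈ (Z/71Z)^×, its order divides φ(71) = 71 − 1 = 70 = 2 · 5 · 7.
Divisors of 70: 1, 2, 5, 7, 10, 14, 35, 70.
Compute 23^d (mod 71) for the divisors d until we hit 1:
23^1 ≡ 23 (mod 71)
23^2 ≡ 32 (mod 71)
23^5 ≡ 51 (mod 71)
23^7 ≡ 70 (mod 71)
23^10 ≡ 45 (mod 71)
23^14 ≡ 1 (mod 71) ✓
The order of 23 is 14, so the subgroup it generates has 14 elements.
[(Z/71Z)^× : ⟨23⟩] = 70/14 = 5.

5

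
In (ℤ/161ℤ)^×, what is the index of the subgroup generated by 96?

By Lagrange's theorem, ord_161(96) divides φ(161) = φ(7·23) = (7−1)·(23−1) = 6·22 = 132 = 2^2 · 3 · 11.
Divisors of 132: 1, 2, 3, 4, 6, 11, 12, 22, 33, 44, 66, 132.
Evaluate successive powers at the divisors of 132:
96^1 ≡ 96
96^2 ≡ 39
96^3 ≡ 41
96^4 ≡ 72
96^6 ≡ 71
96^11 ≡ 24
96^12 ≡ 50
96^22 ≡ 93
96^33 ≡ 139
96^44 ≡ 116
96^66 ≡ 1
The order of 96 is 66, so the subgroup it generates has 66 elements.
The index is φ(161) / ord(96) = 132 / 66 = 2.

2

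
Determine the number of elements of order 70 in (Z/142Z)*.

φ(142) = φ(2)·φ(71) = 1·70 = 70 = 2 · 5 · 7.
Since (Z/142Z)^× is cyclic of order 70, the number of elements of order d is φ(d) when d | 70 and 0 otherwise.
70 = 2 · 5 · 7 divides 70, and φ(70) = 24.

24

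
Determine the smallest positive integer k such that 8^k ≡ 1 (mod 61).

20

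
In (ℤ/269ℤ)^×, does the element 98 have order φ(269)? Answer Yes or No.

φ(269) = 269 − 1 = 268 = 2^2 · 67.
98 is a primitive root mod 269 iff 98^(φ(269)/q) ≢ 1 for every prime q | φ(269), i.e. q ∈ {2, 67}.
98^134 ≡ 268 (mod 269)  [q = 2: ≢ 1 ✓]
98^4 ≡ 213 (mod 269)  [q = 67: ≢ 1 ✓]
None equal 1, so ord_269(98) = 268: 98 is a primitive root.

Yes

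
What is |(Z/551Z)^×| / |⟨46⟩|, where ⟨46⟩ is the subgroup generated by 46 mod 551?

ord(46) | φ(551) = φ(19·29) = (19−1)·(29−1) = 18·28 = 504 = 2^3 · 3^2 · 7.
Divisors of 504: 1, 2, 3, 4, 6, 7, 8, 9, 12, 14, 18, 21, 24, 28, 36, 42, 56, 63, 72, 84, 126, 168, 252, 504.
Test each divisor d:
46^1 ≡ 46
46^2 ≡ 463
46^3 ≡ 360
46^4 ≡ 30
46^6 ≡ 115
46^7 ≡ 331
46^8 ≡ 349
46^9 ≡ 75
46^12 ≡ 1
The order of 46 is 12, so the subgroup it generates has 12 elements.
[(Z/551Z)^× : ⟨46⟩] = 504/12 = 42.

42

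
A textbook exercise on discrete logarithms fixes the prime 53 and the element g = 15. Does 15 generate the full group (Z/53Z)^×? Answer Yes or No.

φ(53) = 53 − 1 = 52 = 2^2 · 13.
Test 15^(52/q) mod 53 for each prime factor q of 52:
15^26 ≡ 1 (mod 53)  [q = 2: ≡ 1 ✗]
15^4 ≡ 10 (mod 53)  [q = 13: ≢ 1 ✓]
Since 15^26 ≡ 1, the order of 15 divides 26 < 52, so 15 is not a primitive root.

No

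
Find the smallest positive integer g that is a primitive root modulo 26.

7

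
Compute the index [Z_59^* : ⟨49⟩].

2

By Lagrange's theorem, ord_59(49) divides φ(59) = 59 − 1 = 58 = 2 · 29.
Divisors of 58: 1, 2, 29, 58.
Evaluate successive powers at the divisors of 58:
49^1 ≡ 49 (mod 59)
49^2 ≡ 41 (mod 59)
49^29 ≡ 1 (mod 59) ✓
Thus |⟨49⟩| = ord(49) = 29.
Index = |(Z/59Z)^×| / |⟨49⟩| = 58 / 29 = 2.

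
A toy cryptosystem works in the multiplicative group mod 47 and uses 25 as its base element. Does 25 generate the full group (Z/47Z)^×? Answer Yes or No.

φ(47) = 47 − 1 = 46 = 2 · 23.
Test 25^(46/q) mod 47 for each prime factor q of 46:
25^23 ≡ 1 (mod 47)  [q = 2: ≡ 1 ✗]
25^2 ≡ 14 (mod 47)  [q = 23: ≢ 1 ✓]
Since 25^23 ≡ 1, the order of 25 divides 23 < 46, so 25 is not a primitive root.

No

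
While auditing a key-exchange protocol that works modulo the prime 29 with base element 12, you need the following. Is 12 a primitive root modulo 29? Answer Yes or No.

φ(29) = 29 − 1 = 28 = 2^2 · 7.
12 is a primitive root mod 29 iff 12^(φ(29)/q) ≢ 1 for every prime q | φ(29), i.e. q ∈ {2, 7}.
12^14 ≡ 28 (mod 29)  [q = 2: ≢ 1 ✓]
12^4 ≡ 1 (mod 29)  [q = 7: ≡ 1 ✗]
Since 12^4 ≡ 1, the order of 12 divides 4 < 28, so 12 is not a primitive root.

No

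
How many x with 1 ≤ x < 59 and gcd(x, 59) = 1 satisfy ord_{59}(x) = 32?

φ(59) = 59 − 1 = 58 = 2 · 29.
(Z/59Z)^× is cyclic (|G| = 58); a cyclic group of order m has exactly φ(d) elements of each order d | m, and none otherwise.
Here 58 is not a multiple of 32, so there are no elements of order 32.

0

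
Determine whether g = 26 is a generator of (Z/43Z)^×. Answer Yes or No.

Yes

φ(43) = 43 − 1 = 42 = 2 · 3 · 7.
An element g generates (Z/43Z)^× iff g^(42/q) ≢ 1 (mod 43) for each prime q ∈ {2, 3, 7}.
26^21 ≡ 42 (mod 43)  [q = 2: ≢ 1 ✓]
26^14 ≡ 6 (mod 43)  [q = 3: ≢ 1 ✓]
26^6 ≡ 35 (mod 43)  [q = 7: ≢ 1 ✓]
Every test exponent gives a nontrivial residue, hence 26 generates the full group.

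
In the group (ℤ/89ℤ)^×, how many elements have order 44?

φ(89) = 89 − 1 = 88 = 2^3 · 11.
Since (Z/89Z)^× is cyclic of order 88, the number of elements of order d is φ(d) when d | 88 and 0 otherwise.
44 = 2^2 · 11 divides 88, and φ(44) = 20.

20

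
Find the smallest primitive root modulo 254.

3

φ(254) = φ(2)·φ(127) = 1·126 = 126 = 2 · 3^2 · 7.
Test candidates g = 2, 3, … against the prime factors q ∈ {2, 3, 7} of φ(254): g is a generator iff g^(126/q) ≢ 1 for every such q.
g = 2: gcd(2, 254) = 2 > 1, not a unit — skip.
g = 3: 3^63 ≡ 253; 3^42 ≡ 107; 3^18 ≡ 131 — none is 1, so 3 is a primitive root.
So 3 is the smallest generator of (Z/254Z)^×.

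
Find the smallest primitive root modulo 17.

φ(17) = 17 − 1 = 16 = 2^4.
g is a primitive root iff g^(16/q) ≢ 1 (mod 17) for each prime q ∈ {2}.
g = 2: 2^8 ≡ 1 — hits 1, so not a primitive root.
g = 3: 3^8 ≡ 16 — none is 1, so 3 is a primitive root.
Hence the least primitive root of 17 is 3.

3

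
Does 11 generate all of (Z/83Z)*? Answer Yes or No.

φ(83) = 83 − 1 = 82 = 2 · 41.
Test 11^(82/q) mod 83 for each prime factor q of 82:
11^41 ≡ 1 (mod 83)  [q = 2: ≡ 1 ✗]
11^2 ≡ 38 (mod 83)  [q = 41: ≢ 1 ✓]
11^41 ≡ 1 shows ord(11) | 41, strictly less than φ(83); not a primitive root.

No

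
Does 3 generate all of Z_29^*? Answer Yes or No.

Yes

φ(29) = 29 − 1 = 28 = 2^2 · 7.
3 is a primitive root mod 29 iff 3^(φ(29)/q) ≢ 1 for every prime q | φ(29), i.e. q ∈ {2, 7}.
3^14 ≡ 28 (mod 29)  [q = 2: ≢ 1 ✓]
3^4 ≡ 23 (mod 29)  [q = 7: ≢ 1 ✓]
All checks pass, so 3 has order 28 and is a primitive root modulo 29.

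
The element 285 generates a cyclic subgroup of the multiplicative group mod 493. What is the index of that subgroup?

The order of 285 must divide φ(493) = φ(17·29) = (17−1)·(29−1) = 16·28 = 448 = 2^6 · 7.
Divisors of 448: 1, 2, 4, 7, 8, 14, 16, 28, 32, 56, 64, 112, 224, 448.
Test each divisor d:
285^1 ≡ 285 (mod 493)
285^2 ≡ 373 (mod 493)
285^4 ≡ 103 (mod 493)
285^7 ≡ 378 (mod 493)
285^8 ≡ 256 (mod 493)
285^14 ≡ 407 (mod 493)
285^16 ≡ 460 (mod 493)
285^28 ≡ 1 (mod 493) ✓
Thus |⟨285⟩| = ord(285) = 28.
The index is φ(493) / ord(285) = 448 / 28 = 16.

16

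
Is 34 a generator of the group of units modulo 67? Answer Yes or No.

Yes

φ(67) = 67 − 1 = 66 = 2 · 3 · 11.
Test 34^(66/q) mod 67 for each prime factor q of 66:
34^33 ≡ 66 (mod 67)  [q = 2: ≢ 1 ✓]
34^22 ≡ 29 (mod 67)  [q = 3: ≢ 1 ✓]
34^6 ≡ 22 (mod 67)  [q = 11: ≢ 1 ✓]
All checks pass, so 34 has order 66 and is a primitive root modulo 67.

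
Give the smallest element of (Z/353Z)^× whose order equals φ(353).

3

φ(353) = 353 − 1 = 352 = 2^5 · 11.
g is a primitive root iff g^(352/q) ≢ 1 (mod 353) for each prime q ∈ {2, 11}.
g = 2: 2^176 ≡ 1 — hits 1, so not a primitive root.
g = 3: 3^176 ≡ 352; 3^32 ≡ 140 — none is 1, so 3 is a primitive root.
Hence the least primitive root of 353 is 3.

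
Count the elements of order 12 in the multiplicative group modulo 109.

φ(109) = 109 − 1 = 108 = 2^2 · 3^3.
Since (Z/109Z)^× is cyclic of order 108, the number of elements of order d is φ(d) when d | 108 and 0 otherwise.
12 = 2^2 · 3 divides 108, and φ(12) = 4.

4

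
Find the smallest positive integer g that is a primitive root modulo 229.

6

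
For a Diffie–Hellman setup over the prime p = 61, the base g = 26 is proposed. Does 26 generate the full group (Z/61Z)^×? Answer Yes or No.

φ(61) = 61 − 1 = 60 = 2^2 · 3 · 5.
26 is a primitive root mod 61 iff 26^(φ(61)/q) ≢ 1 for every prime q | φ(61), i.e. q ∈ {2, 3, 5}.
26^30 ≡ 60 (mod 61)  [q = 2: ≢ 1 ✓]
26^20 ≡ 13 (mod 61)  [q = 3: ≢ 1 ✓]
26^12 ≡ 9 (mod 61)  [q = 5: ≢ 1 ✓]
None equal 1, so ord_61(26) = 60: 26 is a primitive root.

Yes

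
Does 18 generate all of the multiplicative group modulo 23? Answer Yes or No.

No

φ(23) = 23 − 1 = 22 = 2 · 11.
Test 18^(22/q) mod 23 for each prime factor q of 22:
18^11 ≡ 1 (mod 23)  [q = 2: ≡ 1 ✗]
18^2 ≡ 2 (mod 23)  [q = 11: ≢ 1 ✓]
Since 18^11 ≡ 1, the order of 18 divides 11 < 22, so 18 is not a primitive root.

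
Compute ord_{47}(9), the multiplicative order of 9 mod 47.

23

ord(9) | φ(47) = 47 − 1 = 46 = 2 · 23.
Divisors of 46: 1, 2, 23, 46.
Test each divisor d:
9^1 ≡ 9 (mod 47)
9^2 ≡ 34 (mod 47)
9^23 ≡ 1 (mod 47) ✓
So ord_47(9) = 23.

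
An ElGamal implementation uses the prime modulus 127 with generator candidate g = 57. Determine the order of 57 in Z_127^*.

Since 57 ∈ (Z/127Z)^×, its order divides φ(127) = 127 − 1 = 126 = 2 · 3^2 · 7.
Divisors of 126: 1, 2, 3, 6, 7, 9, 14, 18, 21, 42, 63, 126.
Test each divisor d:
57^1 ≡ 57 (mod 127)
57^2 ≡ 74 (mod 127)
57^3 ≡ 27 (mod 127)
57^6 ≡ 94 (mod 127)
57^7 ≡ 24 (mod 127)
57^9 ≡ 125 (mod 127)
57^14 ≡ 68 (mod 127)
57^18 ≡ 4 (mod 127)
57^21 ≡ 108 (mod 127)
57^42 ≡ 107 (mod 127)
57^63 ≡ 126 (mod 127)
57^126 ≡ 1 (mod 127) ✓
Hence ord(57) = 126.

126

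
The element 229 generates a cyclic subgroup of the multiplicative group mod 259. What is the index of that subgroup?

The order of 229 must divide φ(259) = φ(7·37) = (7−1)·(37−1) = 6·36 = 216 = 2^3 · 3^3.
Divisors of 216: 1, 2, 3, 4, 6, 8, 9, 12, 18, 24, 27, 36, 54, 72, 108, 216.
Check 229^d mod 259 for each divisor in increasing order:
229^1 ≡ 229 (mod 259)
229^2 ≡ 123 (mod 259)
229^3 ≡ 195 (mod 259)
229^4 ≡ 107 (mod 259)
229^6 ≡ 211 (mod 259)
229^8 ≡ 53 (mod 259)
229^9 ≡ 223 (mod 259)
229^12 ≡ 232 (mod 259)
229^18 ≡ 1 (mod 259) ✓
So ord_259(229) = 18, hence |⟨229⟩| = 18.
Index = |(Z/259Z)^×| / |⟨229⟩| = 216 / 18 = 12.

12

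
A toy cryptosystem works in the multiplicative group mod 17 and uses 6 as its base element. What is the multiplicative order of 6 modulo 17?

Since 6 ∈ (Z/17Z)^×, its order divides φ(17) = 17 − 1 = 16 = 2^4.
Divisors of 16: 1, 2, 4, 8, 16.
Evaluate successive powers at the divisors of 16:
6^1 ≡ 6 (mod 17)
6^2 ≡ 2 (mod 17)
6^4 ≡ 4 (mod 17)
6^8 ≡ 16 (mod 17)
6^16 ≡ 1 (mod 17) ✓
Hence ord(6) = 16.

16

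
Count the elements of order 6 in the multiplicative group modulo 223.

φ(223) = 223 − 1 = 222 = 2 · 3 · 37.
Since (Z/223Z)^× is cyclic of order 222, the number of elements of order d is φ(d) when d | 222 and 0 otherwise.
6 = 2 · 3 divides 222, and φ(6) = 2.

2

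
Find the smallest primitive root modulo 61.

2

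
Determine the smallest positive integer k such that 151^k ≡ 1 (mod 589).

ord(151) | φ(589) = φ(19·31) = (19−1)·(31−1) = 18·30 = 540 = 2^2 · 3^3 · 5.
Divisors of 540: 1, 2, 3, 4, 5, 6, 9, 10, 12, 15, 18, 20, 27, 30, 36, 45, 54, 60, 90, 108, 135, 180, 270, 540.
Check 151^d mod 589 for each divisor in increasing order:
151^1 ≡ 151 (mod 589)
151^2 ≡ 419 (mod 589)
151^3 ≡ 246 (mod 589)
151^4 ≡ 39 (mod 589)
151^5 ≡ 588 (mod 589)
151^6 ≡ 438 (mod 589)
151^9 ≡ 550 (mod 589)
151^10 ≡ 1 (mod 589) ✓
So ord_589(151) = 10.

10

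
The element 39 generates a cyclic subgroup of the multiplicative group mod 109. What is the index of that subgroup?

1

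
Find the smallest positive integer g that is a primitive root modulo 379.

2

φ(379) = 379 − 1 = 378 = 2 · 3^3 · 7.
g is a primitive root iff g^(378/q) ≢ 1 (mod 379) for each prime q ∈ {2, 3, 7}.
g = 2: 2^189 ≡ 378; 2^126 ≡ 327; 2^54 ≡ 125 — none is 1, so 2 is a primitive root.
So 2 is the smallest generator of (Z/379Z)^×.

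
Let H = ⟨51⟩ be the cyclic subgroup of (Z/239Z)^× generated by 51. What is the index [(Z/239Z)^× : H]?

14

ord(51) | φ(239) = 239 − 1 = 238 = 2 · 7 · 17.
Divisors of 238: 1, 2, 7, 14, 17, 34, 119, 238.
Evaluate successive powers at the divisors of 238:
51^1 ≡ 51
51^2 ≡ 211
51^7 ≡ 163
51^14 ≡ 40
51^17 ≡ 1
Thus |⟨51⟩| = ord(51) = 17.
The index is φ(239) / ord(51) = 238 / 17 = 14.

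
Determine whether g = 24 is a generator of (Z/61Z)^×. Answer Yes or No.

No

φ(61) = 61 − 1 = 60 = 2^2 · 3 · 5.
An element g generates (Z/61Z)^× iff g^(60/q) ≢ 1 (mod 61) for each prime q ∈ {2, 3, 5}.
24^30 ≡ 60 (mod 61)  [q = 2: ≢ 1 ✓]
24^20 ≡ 1 (mod 61)  [q = 3: ≡ 1 ✗]
24^12 ≡ 34 (mod 61)  [q = 5: ≢ 1 ✓]
24^20 ≡ 1 shows ord(24) | 20, strictly less than φ(61); not a primitive root.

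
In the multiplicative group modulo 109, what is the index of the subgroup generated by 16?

Since 16 ∈ (Z/109Z)^×, its order divides φ(109) = 109 − 1 = 108 = 2^2 · 3^3.
Divisors of 108: 1, 2, 3, 4, 6, 9, 12, 18, 27, 36, 54, 108.
Test each divisor d:
16^1 ≡ 16 (mod 109)
16^2 ≡ 38 (mod 109)
16^3 ≡ 63 (mod 109)
16^4 ≡ 27 (mod 109)
16^6 ≡ 45 (mod 109)
16^9 ≡ 1 (mod 109) ✓
So ord_109(16) = 9, hence |⟨16⟩| = 9.
Index = |(Z/109Z)^×| / |⟨16⟩| = 108 / 9 = 12.

12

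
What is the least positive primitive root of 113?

3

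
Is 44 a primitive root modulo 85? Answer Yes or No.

No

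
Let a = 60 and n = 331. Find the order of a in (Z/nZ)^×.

By Lagrange's theorem, ord_331(60) divides φ(331) = 331 − 1 = 330 = 2 · 3 · 5 · 11.
Divisors of 330: 1, 2, 3, 5, 6, 10, 11, 15, 22, 30, 33, 55, 66, 110, 165, 330.
Check 60^d mod 331 for each divisor in increasing order:
60^1 ≡ 60 (mod 331)
60^2 ≡ 290 (mod 331)
60^3 ≡ 188 (mod 331)
60^5 ≡ 236 (mod 331)
60^6 ≡ 258 (mod 331)
60^10 ≡ 88 (mod 331)
60^11 ≡ 315 (mod 331)
60^15 ≡ 246 (mod 331)
60^22 ≡ 256 (mod 331)
60^30 ≡ 274 (mod 331)
60^33 ≡ 207 (mod 331)
60^55 ≡ 32 (mod 331)
60^66 ≡ 150 (mod 331)
60^110 ≡ 31 (mod 331)
60^165 ≡ 330 (mod 331)
60^330 ≡ 1 (mod 331) ✓
Hence ord(60) = 330.

330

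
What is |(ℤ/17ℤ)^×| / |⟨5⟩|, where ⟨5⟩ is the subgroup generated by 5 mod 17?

1

The order of 5 must divide φ(17) = 17 − 1 = 16 = 2^4.
Divisors of 16: 1, 2, 4, 8, 16.
Test each divisor d:
5^1 ≡ 5 (mod 17)
5^2 ≡ 8 (mod 17)
5^4 ≡ 13 (mod 17)
5^8 ≡ 16 (mod 17)
5^16 ≡ 1 (mod 17) ✓
Thus |⟨5⟩| = ord(5) = 16.
[(Z/17Z)^× : ⟨5⟩] = 16/16 = 1.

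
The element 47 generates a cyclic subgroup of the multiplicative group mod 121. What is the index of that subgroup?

2

ord(47) | φ(121) = φ(11^2) = 11·(11−1) = 110 = 2 · 5 · 11.
Divisors of 110: 1, 2, 5, 10, 11, 22, 55, 110.
Compute 47^d (mod 121) for the divisors d until we hit 1:
47^1 ≡ 47 (mod 121)
47^2 ≡ 31 (mod 121)
47^5 ≡ 34 (mod 121)
47^10 ≡ 67 (mod 121)
47^11 ≡ 3 (mod 121)
47^22 ≡ 9 (mod 121)
47^55 ≡ 1 (mod 121) ✓
The order of 47 is 55, so the subgroup it generates has 55 elements.
[(Z/121Z)^× : ⟨47⟩] = 110/55 = 2.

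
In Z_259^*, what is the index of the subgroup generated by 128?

The order of 128 must divide φ(259) = φ(7·37) = (7−1)·(37−1) = 6·36 = 216 = 2^3 · 3^3.
Divisors of 216: 1, 2, 3, 4, 6, 8, 9, 12, 18, 24, 27, 36, 54, 72, 108, 216.
Check 128^d mod 259 for each divisor in increasing order:
128^1 ≡ 128
128^2 ≡ 67
128^3 ≡ 29
128^4 ≡ 86
128^6 ≡ 64
128^8 ≡ 144
128^9 ≡ 43
128^12 ≡ 211
128^18 ≡ 36
128^24 ≡ 232
128^27 ≡ 253
128^36 ≡ 1
So ord_259(128) = 36, hence |⟨128⟩| = 36.
The index is φ(259) / ord(128) = 216 / 36 = 6.

6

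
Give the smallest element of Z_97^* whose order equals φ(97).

5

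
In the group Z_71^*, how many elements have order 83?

0

φ(71) = 71 − 1 = 70 = 2 · 5 · 7.
(Z/71Z)^× is cyclic (|G| = 70); a cyclic group of order m has exactly φ(d) elements of each order d | m, and none otherwise.
Here 70 is not a multiple of 83, so there are no elements of order 83.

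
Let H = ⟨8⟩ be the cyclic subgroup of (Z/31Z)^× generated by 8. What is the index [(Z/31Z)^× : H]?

6

Since 8 ∈ (Z/31Z)^×, its order divides φ(31) = 31 − 1 = 30 = 2 · 3 · 5.
Divisors of 30: 1, 2, 3, 5, 6, 10, 15, 30.
Test each divisor d:
8^1 ≡ 8 (mod 31)
8^2 ≡ 2 (mod 31)
8^3 ≡ 16 (mod 31)
8^5 ≡ 1 (mod 31) ✓
The order of 8 is 5, so the subgroup it generates has 5 elements.
[(Z/31Z)^× : ⟨8⟩] = 30/5 = 6.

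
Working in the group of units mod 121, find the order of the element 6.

Since 6 ∈ (Z/121Z)^×, its order divides φ(121) = φ(11^2) = 11·(11−1) = 110 = 2 · 5 · 11.
Divisors of 110: 1, 2, 5, 10, 11, 22, 55, 110.
Compute 6^d (mod 121) for the divisors d until we hit 1:
6^1 ≡ 6 (mod 121)
6^2 ≡ 36 (mod 121)
6^5 ≡ 32 (mod 121)
6^10 ≡ 56 (mod 121)
6^11 ≡ 94 (mod 121)
6^22 ≡ 3 (mod 121)
6^55 ≡ 120 (mod 121)
6^110 ≡ 1 (mod 121) ✓
Hence ord(6) = 110.

110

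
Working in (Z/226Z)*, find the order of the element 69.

8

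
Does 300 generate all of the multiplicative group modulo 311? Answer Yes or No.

φ(311) = 311 − 1 = 310 = 2 · 5 · 31.
300 is a primitive root mod 311 iff 300^(φ(311)/q) ≢ 1 for every prime q | φ(311), i.e. q ∈ {2, 5, 31}.
300^155 ≡ 1 (mod 311)  [q = 2: ≡ 1 ✗]
300^62 ≡ 1 (mod 311)  [q = 5: ≡ 1 ✗]
300^10 ≡ 32 (mod 311)  [q = 31: ≢ 1 ✓]
300^155 ≡ 1 shows ord(300) | 155, strictly less than φ(311); not a primitive root.

No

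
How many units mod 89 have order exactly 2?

1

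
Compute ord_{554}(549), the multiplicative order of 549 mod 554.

276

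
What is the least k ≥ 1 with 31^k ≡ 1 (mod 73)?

72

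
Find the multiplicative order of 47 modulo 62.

By Lagrange's theorem, ord_62(47) divides φ(62) = φ(2)·φ(31) = 1·30 = 30 = 2 · 3 · 5.
Divisors of 30: 1, 2, 3, 5, 6, 10, 15, 30.
Compute 47^d (mod 62) for the divisors d until we hit 1:
47^1 ≡ 47 (mod 62)
47^2 ≡ 39 (mod 62)
47^3 ≡ 35 (mod 62)
47^5 ≡ 1 (mod 62) ✓
The smallest such exponent is 5, so the order of 47 is 5.

5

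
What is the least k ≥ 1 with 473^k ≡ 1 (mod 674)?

112

ord(473) | φ(674) = φ(2)·φ(337) = 1·336 = 336 = 2^4 · 3 · 7.
Divisors of 336: 1, 2, 3, 4, 6, 7, 8, 12, 14, 16, 21, 24, 28, 42, 48, 56, 84, 112, 168, 336.
Evaluate successive powers at the divisors of 336:
473^1 ≡ 473 (mod 674)
473^2 ≡ 635 (mod 674)
473^3 ≡ 425 (mod 674)
473^4 ≡ 173 (mod 674)
473^6 ≡ 667 (mod 674)
473^7 ≡ 59 (mod 674)
473^8 ≡ 273 (mod 674)
473^12 ≡ 49 (mod 674)
473^14 ≡ 111 (mod 674)
473^16 ≡ 389 (mod 674)
473^21 ≡ 483 (mod 674)
473^24 ≡ 379 (mod 674)
473^28 ≡ 189 (mod 674)
473^42 ≡ 85 (mod 674)
473^48 ≡ 79 (mod 674)
473^56 ≡ 673 (mod 674)
473^84 ≡ 485 (mod 674)
473^112 ≡ 1 (mod 674) ✓
So ord_674(473) = 112.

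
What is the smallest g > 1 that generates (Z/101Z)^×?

φ(101) = 101 − 1 = 100 = 2^2 · 5^2.
g is a primitive root iff g^(100/q) ≢ 1 (mod 101) for each prime q ∈ {2, 5}.
g = 2: 2^50 ≡ 100; 2^20 ≡ 95 — none is 1, so 2 is a primitive root.
The smallest primitive root modulo 101 is 2.

2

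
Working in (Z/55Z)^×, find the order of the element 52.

20

The order of 52 must divide φ(55) = φ(5·11) = (5−1)·(11−1) = 4·10 = 40 = 2^3 · 5.
Divisors of 40: 1, 2, 4, 5, 8, 10, 20, 40.
Evaluate successive powers at the divisors of 40:
52^1 ≡ 52
52^2 ≡ 9
52^4 ≡ 26
52^5 ≡ 32
52^8 ≡ 16
52^10 ≡ 34
52^20 ≡ 1
The smallest such exponent is 20, so the order of 52 is 20.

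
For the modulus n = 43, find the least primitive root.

3

φ(43) = 43 − 1 = 42 = 2 · 3 · 7.
Test candidates g = 2, 3, … against the prime factors q ∈ {2, 3, 7} of φ(43): g is a generator iff g^(42/q) ≢ 1 for every such q.
g = 2: 2^21 ≡ 42; 2^14 ≡ 1 — hits 1, so not a primitive root.
g = 3: 3^21 ≡ 42; 3^14 ≡ 36; 3^6 ≡ 41 — none is 1, so 3 is a primitive root.
So 3 is the smallest generator of (Z/43Z)^×.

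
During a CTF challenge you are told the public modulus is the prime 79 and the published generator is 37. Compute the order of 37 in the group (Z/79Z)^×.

78

The order of 37 must divide φ(79) = 79 − 1 = 78 = 2 · 3 · 13.
Divisors of 78: 1, 2, 3, 6, 13, 26, 39, 78.
Compute 37^d (mod 79) for the divisors d until we hit 1:
37^1 ≡ 37 (mod 79)
37^2 ≡ 26 (mod 79)
37^3 ≡ 14 (mod 79)
37^6 ≡ 38 (mod 79)
37^13 ≡ 24 (mod 79)
37^26 ≡ 23 (mod 79)
37^39 ≡ 78 (mod 79)
37^78 ≡ 1 (mod 79) ✓
Therefore the multiplicative order of 37 modulo 79 is 78.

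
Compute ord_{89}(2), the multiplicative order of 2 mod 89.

11

ord(2) | φ(89) = 89 − 1 = 88 = 2^3 · 11.
Divisors of 88: 1, 2, 4, 8, 11, 22, 44, 88.
Compute 2^d (mod 89) for the divisors d until we hit 1:
2^1 ≡ 2
2^2 ≡ 4
2^4 ≡ 16
2^8 ≡ 78
2^11 ≡ 1
Hence ord(2) = 11.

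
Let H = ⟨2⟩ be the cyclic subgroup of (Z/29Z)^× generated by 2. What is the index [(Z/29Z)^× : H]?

The order of 2 must divide φ(29) = 29 − 1 = 28 = 2^2 · 7.
Divisors of 28: 1, 2, 4, 7, 14, 28.
Evaluate successive powers at the divisors of 28:
2^1 ≡ 2 (mod 29)
2^2 ≡ 4 (mod 29)
2^4 ≡ 16 (mod 29)
2^7 ≡ 12 (mod 29)
2^14 ≡ 28 (mod 29)
2^28 ≡ 1 (mod 29) ✓
Thus |⟨2⟩| = ord(2) = 28.
[(Z/29Z)^× : ⟨2⟩] = 28/28 = 1.

1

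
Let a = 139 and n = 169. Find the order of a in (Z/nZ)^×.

39

ord(139) | φ(169) = φ(13^2) = 13·(13−1) = 156 = 2^2 · 3 · 13.
Divisors of 156: 1, 2, 3, 4, 6, 12, 13, 26, 39, 52, 78, 156.
Check 139^d mod 169 for each divisor in increasing order:
139^1 ≡ 139 (mod 169)
139^2 ≡ 55 (mod 169)
139^3 ≡ 40 (mod 169)
139^4 ≡ 152 (mod 169)
139^6 ≡ 79 (mod 169)
139^12 ≡ 157 (mod 169)
139^13 ≡ 22 (mod 169)
139^26 ≡ 146 (mod 169)
139^39 ≡ 1 (mod 169) ✓
Therefore the multiplicative order of 139 modulo 169 is 39.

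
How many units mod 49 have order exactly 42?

12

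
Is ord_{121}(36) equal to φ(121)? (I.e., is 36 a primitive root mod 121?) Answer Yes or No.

φ(121) = φ(11^2) = 11·(11−1) = 110 = 2 · 5 · 11.
Test 36^(110/q) mod 121 for each prime factor q of 110:
36^55 ≡ 1 (mod 121)  [q = 2: ≡ 1 ✗]
36^22 ≡ 9 (mod 121)  [q = 5: ≢ 1 ✓]
36^10 ≡ 111 (mod 121)  [q = 11: ≢ 1 ✓]
Since 36^55 ≡ 1, the order of 36 divides 55 < 110, so 36 is not a primitive root.

No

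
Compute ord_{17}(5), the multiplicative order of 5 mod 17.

The order of 5 must divide φ(17) = 17 − 1 = 16 = 2^4.
Divisors of 16: 1, 2, 4, 8, 16.
Test each divisor d:
5^1 ≡ 5 (mod 17)
5^2 ≡ 8 (mod 17)
5^4 ≡ 13 (mod 17)
5^8 ≡ 16 (mod 17)
5^16 ≡ 1 (mod 17) ✓
The smallest such exponent is 16, so the order of 5 is 16.

16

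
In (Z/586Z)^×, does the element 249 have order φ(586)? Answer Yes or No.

Yes

φ(586) = φ(2)·φ(293) = 1·292 = 292 = 2^2 · 73.
249 is a primitive root mod 586 iff 249^(φ(586)/q) ≢ 1 for every prime q | φ(586), i.e. q ∈ {2, 73}.
249^146 ≡ 585 (mod 586)  [q = 2: ≢ 1 ✓]
249^4 ≡ 333 (mod 586)  [q = 73: ≢ 1 ✓]
All checks pass, so 249 has order 292 and is a primitive root modulo 586.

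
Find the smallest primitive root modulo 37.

φ(37) = 37 − 1 = 36 = 2^2 · 3^2.
Test candidates g = 2, 3, … against the prime factors q ∈ {2, 3} of φ(37): g is a generator iff g^(36/q) ≢ 1 for every such q.
g = 2: 2^18 ≡ 36; 2^12 ≡ 26 — none is 1, so 2 is a primitive root.
The smallest primitive root modulo 37 is 2.

2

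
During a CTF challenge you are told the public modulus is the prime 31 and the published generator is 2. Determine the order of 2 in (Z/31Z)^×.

5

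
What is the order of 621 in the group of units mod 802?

200

By Lagrange's theorem, ord_802(621) divides φ(802) = φ(2)·φ(401) = 1·400 = 400 = 2^4 · 5^2.
Divisors of 400: 1, 2, 4, 5, 8, 10, 16, 20, 25, 40, 50, 80, 100, 200, 400.
Test each divisor d:
621^1 ≡ 621 (mod 802)
621^2 ≡ 681 (mod 802)
621^4 ≡ 205 (mod 802)
621^5 ≡ 589 (mod 802)
621^8 ≡ 321 (mod 802)
621^10 ≡ 457 (mod 802)
621^16 ≡ 385 (mod 802)
621^20 ≡ 329 (mod 802)
621^25 ≡ 499 (mod 802)
621^40 ≡ 773 (mod 802)
621^50 ≡ 381 (mod 802)
621^80 ≡ 39 (mod 802)
621^100 ≡ 801 (mod 802)
621^200 ≡ 1 (mod 802) ✓
So ord_802(621) = 200.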